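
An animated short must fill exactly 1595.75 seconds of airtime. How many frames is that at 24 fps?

Frames = 1595.75 × 24 = 38298.

38298 frames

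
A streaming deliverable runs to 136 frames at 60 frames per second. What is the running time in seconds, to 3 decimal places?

Running time = 136 × 1/60 = 34/15 s ≈ 2.267 s.

2.267 seconds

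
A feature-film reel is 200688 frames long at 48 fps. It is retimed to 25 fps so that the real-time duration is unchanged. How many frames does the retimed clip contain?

Target frames = source frames × (target rate / source rate) = 200688 × (25)/(48) = 200688 × 25/48 = 104525.

104525 frames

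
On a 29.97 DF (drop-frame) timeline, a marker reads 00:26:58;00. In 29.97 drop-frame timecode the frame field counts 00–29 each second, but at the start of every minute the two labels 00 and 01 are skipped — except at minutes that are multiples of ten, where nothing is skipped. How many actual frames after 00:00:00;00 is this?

Complete 10-minute blocks: 2, each 17982 frames → 35964.
Remaining 6 whole minutes in the current block: 1800 + 5 × 1798 = 10790 frames.
Within the current minute: 58 × 30 + 0 − 2 = 1738 (labels ;00/;01 skipped at this minute). Total = 35964 + 10790 + 1738 = 48492.

48492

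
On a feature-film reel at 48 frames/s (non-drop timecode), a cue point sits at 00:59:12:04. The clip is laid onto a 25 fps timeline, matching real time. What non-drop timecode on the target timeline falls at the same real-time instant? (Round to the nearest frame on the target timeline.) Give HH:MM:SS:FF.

00:59:12:02

Source frame index: (0×3600 + 59×60 + 12) × 48 + 4 = 170500.
Real time: 170500 / (48) = 42625/12 s.
Target frame: (42625/12) × (25) = 1065625/12 ≈ 88802.083 → 88802.
At 25 labels/s: frame 88802 → 00:59:12:02.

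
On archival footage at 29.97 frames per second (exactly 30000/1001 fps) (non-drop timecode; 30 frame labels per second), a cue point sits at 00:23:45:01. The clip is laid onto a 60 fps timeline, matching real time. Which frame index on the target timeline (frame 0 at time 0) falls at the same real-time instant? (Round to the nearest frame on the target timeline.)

Source frame index: (0×3600 + 23×60 + 45) × 30 + 1 = 42751.
Real time: 42751 / (30000/1001) = 42793751/30000 s.
Target frame: (42793751/30000) × (60) = 42793751/500 ≈ 85587.502 → 85588.

frame 85588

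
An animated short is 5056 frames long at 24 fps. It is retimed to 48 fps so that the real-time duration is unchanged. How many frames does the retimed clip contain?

10112 frames

Frames at target rate = 5056 × (48) / (24) = 10112.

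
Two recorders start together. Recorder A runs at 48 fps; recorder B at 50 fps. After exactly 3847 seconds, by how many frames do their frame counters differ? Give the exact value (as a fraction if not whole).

7694 frames

A emits 48 × 3847 = 184656 frames; B emits 50 × 3847 = 192350.
Difference = 7694 frames; B is ahead of A.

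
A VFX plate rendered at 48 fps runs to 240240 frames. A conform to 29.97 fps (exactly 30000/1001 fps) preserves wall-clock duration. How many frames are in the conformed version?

Target frames = source frames × (target rate / source rate) = 240240 × (30000/1001)/(48) = 240240 × 625/1001 = 150000.

150000 frames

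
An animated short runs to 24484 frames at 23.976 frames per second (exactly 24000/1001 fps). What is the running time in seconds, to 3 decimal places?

Running time = 24484 × 1001/24000 = 6127121/6000 s ≈ 1021.187 s.

1021.187 seconds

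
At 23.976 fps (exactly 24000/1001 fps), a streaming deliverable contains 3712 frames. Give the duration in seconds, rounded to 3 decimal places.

Running time = 3712 × 1001/24000 = 58058/375 s ≈ 154.821 s.

154.821 seconds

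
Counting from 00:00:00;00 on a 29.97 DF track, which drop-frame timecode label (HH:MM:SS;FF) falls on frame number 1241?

00:00:41;11

Each 10-minute DF block holds 10 × 60 × 30 − 9 × 2 = 17982 frames. 1241 ÷ 17982 → 0 full blocks, remainder 1241.
Within the partial block the first minute is 1800 frames and each further minute 1798, so 0 further minute boundaries passed. Total skipped labels = 18 × 0 + 2 × 0 = 0.
Non-drop label index = 1241 + 0 = 1241; at 30 labels/s that is 00:00:41:11, i.e. DF 00:00:41;11.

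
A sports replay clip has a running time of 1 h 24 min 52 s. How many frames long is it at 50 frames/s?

1 h 24 min 52 s = 5092 s.
Frames = 5092 × 50 = 254600.

254600 frames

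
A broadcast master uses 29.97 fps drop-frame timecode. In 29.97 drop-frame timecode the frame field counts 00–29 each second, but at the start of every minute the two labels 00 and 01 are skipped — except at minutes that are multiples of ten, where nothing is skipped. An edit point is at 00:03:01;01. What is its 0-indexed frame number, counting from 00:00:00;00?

Complete 10-minute blocks: 0, each 17982 frames → 0.
Remaining 3 whole minutes in the current block: 1800 + 2 × 1798 = 5396 frames.
Within the current minute: 1 × 30 + 1 − 2 = 29 (labels ;00/;01 skipped at this minute). Total = 0 + 5396 + 29 = 5425.

5425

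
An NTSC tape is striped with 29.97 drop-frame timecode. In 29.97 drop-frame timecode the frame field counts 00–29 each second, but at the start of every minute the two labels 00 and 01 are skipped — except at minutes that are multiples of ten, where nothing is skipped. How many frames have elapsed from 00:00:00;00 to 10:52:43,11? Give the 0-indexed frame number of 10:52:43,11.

1173727

Complete 10-minute blocks: 65, each 17982 frames → 1168830.
Remaining 2 whole minutes in the current block: 1800 + 1 × 1798 = 3598 frames.
Within the current minute: 43 × 30 + 11 − 2 = 1299 (labels ;00/;01 skipped at this minute). Total = 1168830 + 3598 + 1299 = 1173727.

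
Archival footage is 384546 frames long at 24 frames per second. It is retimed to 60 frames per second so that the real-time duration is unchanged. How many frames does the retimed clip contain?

961365 frames

Frames at target rate = 384546 × (60) / (24) = 961365.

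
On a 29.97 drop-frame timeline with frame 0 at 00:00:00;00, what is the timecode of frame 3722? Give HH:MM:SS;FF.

Each 10-minute DF block holds 10 × 60 × 30 − 9 × 2 = 17982 frames. 3722 ÷ 17982 → 0 full blocks, remainder 3722.
Within the partial block the first minute is 1800 frames and each further minute 1798, so 2 further minute boundaries passed. Total skipped labels = 18 × 0 + 2 × 2 = 4.
Non-drop label index = 3722 + 4 = 3726; at 30 labels/s that is 00:02:04:06, i.e. DF 00:02:04;06.

00:02:04;06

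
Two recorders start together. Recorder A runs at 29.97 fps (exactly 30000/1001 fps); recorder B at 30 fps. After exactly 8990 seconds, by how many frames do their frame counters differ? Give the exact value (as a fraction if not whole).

A emits 30000/1001 × 8990 = 269700000/1001 frames; B emits 30 × 8990 = 269700.
Difference = 269700/1001 frames (≈ 269.4306); B is ahead of A.

269700/1001 frames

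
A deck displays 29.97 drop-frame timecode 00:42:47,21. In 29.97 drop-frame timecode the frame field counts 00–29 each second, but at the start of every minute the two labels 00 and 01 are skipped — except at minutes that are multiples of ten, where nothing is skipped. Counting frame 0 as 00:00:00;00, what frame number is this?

76955

As if non-drop at 30 labels/s: (0 × 3600 + 42 × 60 + 47) × 30 + 21 = 77031.
Minute boundaries passed: 42; those not divisible by 10: 42 − 4 = 38; dropped labels = 2 × 38 = 76.
Actual frame index = 77031 − 76 = 76955.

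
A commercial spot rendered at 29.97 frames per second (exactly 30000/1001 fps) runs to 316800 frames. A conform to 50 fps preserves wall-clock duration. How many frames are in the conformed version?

528528 frames

Target frames = source frames × (target rate / source rate) = 316800 × (50)/(30000/1001) = 316800 × 1001/600 = 528528.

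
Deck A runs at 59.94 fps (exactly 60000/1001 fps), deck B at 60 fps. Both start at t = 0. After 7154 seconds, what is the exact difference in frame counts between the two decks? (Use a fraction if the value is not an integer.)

A emits 60000/1001 × 7154 = 61320000/143 frames; B emits 60 × 7154 = 429240.
Difference = 61320/143 frames (≈ 428.8112); B is ahead of A.

61320/143 frames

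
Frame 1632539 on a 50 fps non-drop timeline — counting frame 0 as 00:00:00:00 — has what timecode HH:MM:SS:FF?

1632539 ÷ 50 = 32650 full seconds, remainder 39 frames.
32650 s = 9 h 4 min 10 s.
Timecode: 09:04:10:39.

09:04:10:39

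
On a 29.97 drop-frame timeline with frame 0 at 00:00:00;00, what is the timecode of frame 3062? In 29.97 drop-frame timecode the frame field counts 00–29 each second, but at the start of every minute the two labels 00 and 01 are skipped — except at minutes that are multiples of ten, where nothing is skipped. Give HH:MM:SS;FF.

Each 10-minute DF block holds 10 × 60 × 30 − 9 × 2 = 17982 frames. 3062 ÷ 17982 → 0 full blocks, remainder 3062.
Within the partial block the first minute is 1800 frames and each further minute 1798, so 1 further minute boundary passed. Total skipped labels = 18 × 0 + 2 × 1 = 2.
Non-drop label index = 3062 + 2 = 3064; at 30 labels/s that is 00:01:42:04, i.e. DF 00:01:42;04.

00:01:42;04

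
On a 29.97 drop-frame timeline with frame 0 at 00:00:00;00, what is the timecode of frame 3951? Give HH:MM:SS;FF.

00:02:11;25

Ten DF minutes hold 17982 frames, so frame 3951 lies in block 0 (frames 0–17981) with 3951 frames into that block.
The block's first minute is 1800 frames and the rest 1798 each; 3951 frames reaches minute 2, so 0 × 18 + 2 × 2 = 4 labels have been skipped so far.
Adding those back, label number 3951 + 4 = 3955 at 30 labels/s is 131 s + 25 f = 0 h 2 min 11 s frame 25, i.e. 00:02:11;25.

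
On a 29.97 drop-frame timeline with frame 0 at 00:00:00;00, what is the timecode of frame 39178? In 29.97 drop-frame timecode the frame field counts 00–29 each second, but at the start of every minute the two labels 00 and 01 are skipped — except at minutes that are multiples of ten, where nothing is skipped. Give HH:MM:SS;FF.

Ten DF minutes hold 17982 frames, so frame 39178 lies in block 2 (frames 35964–53945) with 3214 frames into that block.
The block's first minute is 1800 frames and the rest 1798 each; 3214 frames reaches minute 1, so 2 × 18 + 1 × 2 = 38 labels have been skipped so far.
Adding those back, label number 39178 + 38 = 39216 at 30 labels/s is 1307 s + 6 f = 0 h 21 min 47 s frame 6, i.e. 00:21:47;06.

00:21:47;06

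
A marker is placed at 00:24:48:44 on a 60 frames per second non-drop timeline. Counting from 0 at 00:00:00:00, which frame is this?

Total seconds to the label: (0 × 3600 + 24 × 60 + 48) = 1488.
Frame index = 1488 × 60 + 44 = 89324.

frame 89324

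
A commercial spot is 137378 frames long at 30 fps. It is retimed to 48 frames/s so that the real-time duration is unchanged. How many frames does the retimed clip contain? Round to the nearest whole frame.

Frames at target rate = 137378 × (48) / (30) = 1099024/5 ≈ 219804.800.
Nearest whole frame: 219805.

219805 frames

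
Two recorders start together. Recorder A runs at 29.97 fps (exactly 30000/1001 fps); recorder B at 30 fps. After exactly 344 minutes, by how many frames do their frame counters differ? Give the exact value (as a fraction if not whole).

619200/1001 frames

344 min = 20640 s.
A emits 30000/1001 × 20640 = 619200000/1001 frames; B emits 30 × 20640 = 619200.
Difference = 619200/1001 frames (≈ 618.5814); B is ahead of A.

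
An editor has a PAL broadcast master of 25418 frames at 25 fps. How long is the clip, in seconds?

Running time = 25418 / (25) = 1016.72 s.

1016.72 seconds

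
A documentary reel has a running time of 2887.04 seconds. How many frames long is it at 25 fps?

Frames = 2887.04 × 25 = 72176.

72176 frames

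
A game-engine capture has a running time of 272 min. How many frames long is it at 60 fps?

272 min = 16320 s.
Frames = 16320 × 60 = 979200.

979200 frames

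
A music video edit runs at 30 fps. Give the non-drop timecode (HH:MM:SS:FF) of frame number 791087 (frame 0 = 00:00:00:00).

07:19:29:17

791087 ÷ 30 = 26369 full seconds, remainder 17 frames.
26369 s = 7 h 19 min 29 s.
Timecode: 07:19:29:17.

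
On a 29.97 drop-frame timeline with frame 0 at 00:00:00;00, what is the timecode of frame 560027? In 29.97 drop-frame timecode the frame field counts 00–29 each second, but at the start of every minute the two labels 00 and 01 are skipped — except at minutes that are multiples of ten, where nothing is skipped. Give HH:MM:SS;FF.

Each 10-minute DF block holds 10 × 60 × 30 − 9 × 2 = 17982 frames. 560027 ÷ 17982 → 31 full blocks, remainder 2585.
Within the partial block the first minute is 1800 frames and each further minute 1798, so 1 further minute boundary passed. Total skipped labels = 18 × 31 + 2 × 1 = 560.
Non-drop label index = 560027 + 560 = 560587; at 30 labels/s that is 05:11:26:07, i.e. DF 05:11:26;07.

05:11:26;07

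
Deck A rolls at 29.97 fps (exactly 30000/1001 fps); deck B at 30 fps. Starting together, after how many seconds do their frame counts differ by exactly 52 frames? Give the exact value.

The gap grows by |30 − 30000/1001| = 30/1001 frames per second.
Time for a 52-frame gap: 52 ÷ (30/1001) = 26026/15 s.

26026/15 seconds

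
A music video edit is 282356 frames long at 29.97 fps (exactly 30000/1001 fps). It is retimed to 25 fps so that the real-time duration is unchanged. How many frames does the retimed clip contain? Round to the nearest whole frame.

235532 frames

Frames at target rate = 282356 × (25) / (30000/1001) = 70659589/300 ≈ 235531.963.
Nearest whole frame: 235532.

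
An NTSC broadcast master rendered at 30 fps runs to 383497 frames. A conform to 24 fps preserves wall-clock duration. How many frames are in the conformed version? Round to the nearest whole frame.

Frames at target rate = 383497 × (24) / (30) = 1533988/5 ≈ 306797.600.
Nearest whole frame: 306798.

306798 frames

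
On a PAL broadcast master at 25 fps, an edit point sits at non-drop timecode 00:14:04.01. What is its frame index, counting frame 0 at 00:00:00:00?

Total seconds to the label: (0 × 3600 + 14 × 60 + 4) = 844.
Frame index = 844 × 25 + 1 = 21101.

frame 21101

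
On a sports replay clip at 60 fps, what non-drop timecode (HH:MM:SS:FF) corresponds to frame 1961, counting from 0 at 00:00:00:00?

00:00:32:41

1961 ÷ 60 = 32 full seconds, remainder 41 frames.
32 s = 0 h 0 min 32 s.
Timecode: 00:00:32:41.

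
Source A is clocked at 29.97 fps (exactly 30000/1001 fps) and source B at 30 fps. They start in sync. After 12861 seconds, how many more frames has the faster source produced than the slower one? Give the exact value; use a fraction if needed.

385830/1001 frames

A emits 30000/1001 × 12861 = 385830000/1001 frames; B emits 30 × 12861 = 385830.
Difference = 385830/1001 frames (≈ 385.4446); B is ahead of A.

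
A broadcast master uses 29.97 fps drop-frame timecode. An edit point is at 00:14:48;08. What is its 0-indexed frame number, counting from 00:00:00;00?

26622

Complete 10-minute blocks: 1, each 17982 frames → 17982.
Remaining 4 whole minutes in the current block: 1800 + 3 × 1798 = 7194 frames.
Within the current minute: 48 × 30 + 8 − 2 = 1446 (labels ;00/;01 skipped at this minute). Total = 17982 + 7194 + 1446 = 26622.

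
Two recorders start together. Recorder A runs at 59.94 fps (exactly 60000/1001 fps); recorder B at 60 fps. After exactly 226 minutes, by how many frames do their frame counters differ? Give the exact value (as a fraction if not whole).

813600/1001 frames

226 min = 13560 s.
A emits 60000/1001 × 13560 = 813600000/1001 frames; B emits 60 × 13560 = 813600.
Difference = 813600/1001 frames (≈ 812.7872); B is ahead of A.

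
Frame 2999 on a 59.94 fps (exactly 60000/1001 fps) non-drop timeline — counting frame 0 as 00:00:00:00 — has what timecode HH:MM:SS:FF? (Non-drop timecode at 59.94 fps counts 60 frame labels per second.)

00:00:49:59

2999 ÷ 60 = 49 full seconds, remainder 59 frames.
49 s = 0 h 0 min 49 s.
Timecode: 00:00:49:59.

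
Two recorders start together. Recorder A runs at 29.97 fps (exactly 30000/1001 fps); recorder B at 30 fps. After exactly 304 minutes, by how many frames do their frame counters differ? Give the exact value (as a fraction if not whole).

304 min = 18240 s.
A emits 30000/1001 × 18240 = 547200000/1001 frames; B emits 30 × 18240 = 547200.
Difference = 547200/1001 frames (≈ 546.6533); B is ahead of A.

547200/1001 frames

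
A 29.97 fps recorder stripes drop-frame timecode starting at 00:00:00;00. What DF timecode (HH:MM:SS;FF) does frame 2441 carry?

Each 10-minute DF block holds 10 × 60 × 30 − 9 × 2 = 17982 frames. 2441 ÷ 17982 → 0 full blocks, remainder 2441.
Within the partial block the first minute is 1800 frames and each further minute 1798, so 1 further minute boundary passed. Total skipped labels = 18 × 0 + 2 × 1 = 2.
Non-drop label index = 2441 + 2 = 2443; at 30 labels/s that is 00:01:21:13, i.e. DF 00:01:21;13.

00:01:21;13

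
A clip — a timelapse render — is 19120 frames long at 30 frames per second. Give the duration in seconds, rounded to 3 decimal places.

637.333 seconds

Running time = 19120 × 1/30 = 1912/3 s ≈ 637.333 s.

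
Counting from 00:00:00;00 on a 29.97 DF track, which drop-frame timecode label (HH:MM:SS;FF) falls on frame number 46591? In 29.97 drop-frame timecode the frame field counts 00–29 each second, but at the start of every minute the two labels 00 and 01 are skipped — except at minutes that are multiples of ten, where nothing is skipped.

Ten DF minutes hold 17982 frames, so frame 46591 lies in block 2 (frames 35964–53945) with 10627 frames into that block.
The block's first minute is 1800 frames and the rest 1798 each; 10627 frames reaches minute 5, so 2 × 18 + 5 × 2 = 46 labels have been skipped so far.
Adding those back, label number 46591 + 46 = 46637 at 30 labels/s is 1554 s + 17 f = 0 h 25 min 54 s frame 17, i.e. 00:25:54;17.

00:25:54;17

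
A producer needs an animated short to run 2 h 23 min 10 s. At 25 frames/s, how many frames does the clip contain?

214750 frames

2 h 23 min 10 s = 8590 s.
Frames = 8590 × 25 = 214750.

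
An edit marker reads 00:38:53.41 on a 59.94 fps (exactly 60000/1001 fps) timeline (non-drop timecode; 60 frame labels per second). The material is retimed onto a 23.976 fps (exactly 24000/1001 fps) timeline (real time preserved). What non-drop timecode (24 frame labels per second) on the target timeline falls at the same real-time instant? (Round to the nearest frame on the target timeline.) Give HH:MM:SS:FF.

Source frame index: (0×3600 + 38×60 + 53) × 60 + 41 = 140021.
Real time: 140021 / (60000/1001) = 140161021/60000 s.
Target frame: (140161021/60000) × (24000/1001) = 280042/5 ≈ 56008.400 → 56008.
At 24 labels/s: frame 56008 → 00:38:53:16.

00:38:53:16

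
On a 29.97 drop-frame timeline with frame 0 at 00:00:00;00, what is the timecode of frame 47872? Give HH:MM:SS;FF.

00:26:37;10

Ten DF minutes hold 17982 frames, so frame 47872 lies in block 2 (frames 35964–53945) with 11908 frames into that block.
The block's first minute is 1800 frames and the rest 1798 each; 11908 frames reaches minute 6, so 2 × 18 + 6 × 2 = 48 labels have been skipped so far.
Adding those back, label number 47872 + 48 = 47920 at 30 labels/s is 1597 s + 10 f = 0 h 26 min 37 s frame 10, i.e. 00:26:37;10.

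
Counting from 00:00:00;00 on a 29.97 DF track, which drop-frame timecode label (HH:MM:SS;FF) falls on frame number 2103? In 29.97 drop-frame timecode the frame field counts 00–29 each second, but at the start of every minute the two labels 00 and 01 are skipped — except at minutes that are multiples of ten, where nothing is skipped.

00:01:10;05

Each 10-minute DF block holds 10 × 60 × 30 − 9 × 2 = 17982 frames. 2103 ÷ 17982 → 0 full blocks, remainder 2103.
Within the partial block the first minute is 1800 frames and each further minute 1798, so 1 further minute boundary passed. Total skipped labels = 18 × 0 + 2 × 1 = 2.
Non-drop label index = 2103 + 2 = 2105; at 30 labels/s that is 00:01:10:05, i.e. DF 00:01:10;05.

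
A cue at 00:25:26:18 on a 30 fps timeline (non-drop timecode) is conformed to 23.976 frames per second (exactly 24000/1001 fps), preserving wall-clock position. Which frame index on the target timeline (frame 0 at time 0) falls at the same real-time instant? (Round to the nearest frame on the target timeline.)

Source frame index: (0×3600 + 25×60 + 26) × 30 + 18 = 45798.
Real time: 45798 / (30) = 7633/5 s.
Target frame: (7633/5) × (24000/1001) = 36638400/1001 ≈ 36601.798 → 36602.

frame 36602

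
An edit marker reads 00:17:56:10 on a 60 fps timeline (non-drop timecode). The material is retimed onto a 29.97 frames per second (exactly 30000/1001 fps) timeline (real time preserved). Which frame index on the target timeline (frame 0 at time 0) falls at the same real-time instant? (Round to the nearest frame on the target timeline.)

Source frame index: (0×3600 + 17×60 + 56) × 60 + 10 = 64570.
Real time: 64570 / (60) = 6457/6 s.
Target frame: (6457/6) × (30000/1001) = 2935000/91 ≈ 32252.747 → 32253.

frame 32253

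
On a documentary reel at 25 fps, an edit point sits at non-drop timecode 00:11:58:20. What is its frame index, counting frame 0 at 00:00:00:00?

frame 17970

Total seconds to the label: (0 × 3600 + 11 × 60 + 58) = 718.
Frame index = 718 × 25 + 20 = 17970.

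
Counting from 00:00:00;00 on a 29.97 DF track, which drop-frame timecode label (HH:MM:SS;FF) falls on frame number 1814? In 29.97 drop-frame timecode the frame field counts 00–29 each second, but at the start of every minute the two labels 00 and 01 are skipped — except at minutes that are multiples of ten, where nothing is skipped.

00:01:00;16

Each 10-minute DF block holds 10 × 60 × 30 − 9 × 2 = 17982 frames. 1814 ÷ 17982 → 0 full blocks, remainder 1814.
Within the partial block the first minute is 1800 frames and each further minute 1798, so 1 further minute boundary passed. Total skipped labels = 18 × 0 + 2 × 1 = 2.
Non-drop label index = 1814 + 2 = 1816; at 30 labels/s that is 00:01:00:16, i.e. DF 00:01:00;16.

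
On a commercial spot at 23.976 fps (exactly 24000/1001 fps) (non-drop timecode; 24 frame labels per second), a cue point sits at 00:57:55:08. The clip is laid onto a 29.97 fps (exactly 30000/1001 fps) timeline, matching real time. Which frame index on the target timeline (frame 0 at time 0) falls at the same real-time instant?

frame 104260

Source frame index: (0×3600 + 57×60 + 55) × 24 + 8 = 83408.
Real time: 83408 / (24000/1001) = 5218213/1500 s.
Target frame: (5218213/1500) × (30000/1001) = 104260.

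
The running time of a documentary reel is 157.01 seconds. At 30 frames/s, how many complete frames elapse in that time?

4710 frames

Frames = 157.01 × 30 = 47103/10 ≈ 4710.3000.
Complete frames: 4710.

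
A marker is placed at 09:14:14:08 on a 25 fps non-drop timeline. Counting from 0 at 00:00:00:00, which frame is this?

831358

Total seconds to the label: (9 × 3600 + 14 × 60 + 14) = 33254.
Frame index = 33254 × 25 + 8 = 831358.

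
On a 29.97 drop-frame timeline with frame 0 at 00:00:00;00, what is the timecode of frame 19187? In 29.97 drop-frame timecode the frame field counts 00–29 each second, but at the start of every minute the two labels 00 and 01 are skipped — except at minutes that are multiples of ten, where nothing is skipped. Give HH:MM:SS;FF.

00:10:40;05

Ten DF minutes hold 17982 frames, so frame 19187 lies in block 1 (frames 17982–35963) with 1205 frames into that block.
The block's first minute is 1800 frames and the rest 1798 each; 1205 frames reaches minute 0, so 1 × 18 + 0 × 2 = 18 labels have been skipped so far.
Adding those back, label number 19187 + 18 = 19205 at 30 labels/s is 640 s + 5 f = 0 h 10 min 40 s frame 5, i.e. 00:10:40;05.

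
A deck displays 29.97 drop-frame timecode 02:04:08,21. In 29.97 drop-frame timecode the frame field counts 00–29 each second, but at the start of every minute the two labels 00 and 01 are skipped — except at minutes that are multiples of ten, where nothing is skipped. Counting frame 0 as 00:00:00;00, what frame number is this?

223237

As if non-drop at 30 labels/s: (2 × 3600 + 4 × 60 + 8) × 30 + 21 = 223461.
Minute boundaries passed: 124; those not divisible by 10: 124 − 12 = 112; dropped labels = 2 × 112 = 224.
Actual frame index = 223461 − 224 = 223237.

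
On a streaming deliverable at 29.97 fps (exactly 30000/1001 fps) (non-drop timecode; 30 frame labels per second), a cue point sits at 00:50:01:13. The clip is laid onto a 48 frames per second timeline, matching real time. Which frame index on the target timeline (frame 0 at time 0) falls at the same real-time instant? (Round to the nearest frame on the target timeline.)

frame 144213

Source frame index: (0×3600 + 50×60 + 1) × 30 + 13 = 90043.
Real time: 90043 / (30000/1001) = 90133043/30000 s.
Target frame: (90133043/30000) × (48) = 90133043/625 ≈ 144212.869 → 144213.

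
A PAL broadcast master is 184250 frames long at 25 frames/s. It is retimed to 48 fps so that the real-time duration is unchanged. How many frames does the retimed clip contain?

353760 frames

Target frames = source frames × (target rate / source rate) = 184250 × (48)/(25) = 184250 × 48/25 = 353760.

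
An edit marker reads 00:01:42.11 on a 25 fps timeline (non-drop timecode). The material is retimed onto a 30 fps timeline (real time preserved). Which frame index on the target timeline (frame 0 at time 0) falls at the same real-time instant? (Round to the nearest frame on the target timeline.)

frame 3073

Source frame index: (0×3600 + 1×60 + 42) × 25 + 11 = 2561.
Real time: 2561 / (25) = 2561/25 s.
Target frame: (2561/25) × (30) = 15366/5 ≈ 3073.200 → 3073.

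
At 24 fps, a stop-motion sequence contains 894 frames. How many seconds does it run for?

37.25 seconds

Running time = 894 / (24) = 37.25 s.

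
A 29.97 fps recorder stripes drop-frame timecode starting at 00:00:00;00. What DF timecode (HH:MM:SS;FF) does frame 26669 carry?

Ten DF minutes hold 17982 frames, so frame 26669 lies in block 1 (frames 17982–35963) with 8687 frames into that block.
The block's first minute is 1800 frames and the rest 1798 each; 8687 frames reaches minute 4, so 1 × 18 + 4 × 2 = 26 labels have been skipped so far.
Adding those back, label number 26669 + 26 = 26695 at 30 labels/s is 889 s + 25 f = 0 h 14 min 49 s frame 25, i.e. 00:14:49;25.

00:14:49;25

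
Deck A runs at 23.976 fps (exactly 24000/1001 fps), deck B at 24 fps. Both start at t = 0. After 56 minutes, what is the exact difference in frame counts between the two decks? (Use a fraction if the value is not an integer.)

56 min = 3360 s.
A emits 24000/1001 × 3360 = 11520000/143 frames; B emits 24 × 3360 = 80640.
Difference = 11520/143 frames (≈ 80.5594); B is ahead of A.

11520/143 frames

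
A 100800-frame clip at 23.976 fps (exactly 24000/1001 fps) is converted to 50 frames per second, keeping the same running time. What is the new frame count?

210210 frames

Target frames = source frames × (target rate / source rate) = 100800 × (50)/(24000/1001) = 100800 × 1001/480 = 210210.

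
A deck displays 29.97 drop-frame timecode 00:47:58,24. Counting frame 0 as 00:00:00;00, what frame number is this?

86278

Complete 10-minute blocks: 4, each 17982 frames → 71928.
Remaining 7 whole minutes in the current block: 1800 + 6 × 1798 = 12588 frames.
Within the current minute: 58 × 30 + 24 − 2 = 1762 (labels ;00/;01 skipped at this minute). Total = 71928 + 12588 + 1762 = 86278.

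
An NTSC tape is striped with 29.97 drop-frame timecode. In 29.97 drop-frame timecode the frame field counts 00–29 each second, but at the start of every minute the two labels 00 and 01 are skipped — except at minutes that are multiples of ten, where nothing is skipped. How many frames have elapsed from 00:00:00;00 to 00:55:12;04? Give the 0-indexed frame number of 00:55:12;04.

99264

As if non-drop at 30 labels/s: (0 × 3600 + 55 × 60 + 12) × 30 + 4 = 99364.
Minute boundaries passed: 55; those not divisible by 10: 55 − 5 = 50; dropped labels = 2 × 50 = 100.
Actual frame index = 99364 − 100 = 99264.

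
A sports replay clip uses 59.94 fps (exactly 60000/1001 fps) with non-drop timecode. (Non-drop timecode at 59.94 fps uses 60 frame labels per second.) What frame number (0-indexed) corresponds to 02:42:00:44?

Total seconds to the label: (2 × 3600 + 42 × 60 + 0) = 9720.
Frame index = 9720 × 60 + 44 = 583244.

583244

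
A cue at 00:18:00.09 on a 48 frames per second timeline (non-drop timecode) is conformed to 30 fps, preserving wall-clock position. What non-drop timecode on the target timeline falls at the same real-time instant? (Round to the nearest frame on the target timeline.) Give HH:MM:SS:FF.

00:18:00:06

Source frame index: (0×3600 + 18×60 + 0) × 48 + 9 = 51849.
Real time: 51849 / (48) = 17283/16 s.
Target frame: (17283/16) × (30) = 259245/8 ≈ 32405.625 → 32406.
At 30 labels/s: frame 32406 → 00:18:00:06.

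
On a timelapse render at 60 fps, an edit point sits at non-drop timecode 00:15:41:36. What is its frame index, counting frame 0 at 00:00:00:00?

56496

Total seconds to the label: (0 × 3600 + 15 × 60 + 41) = 941.
Frame index = 941 × 60 + 36 = 56496.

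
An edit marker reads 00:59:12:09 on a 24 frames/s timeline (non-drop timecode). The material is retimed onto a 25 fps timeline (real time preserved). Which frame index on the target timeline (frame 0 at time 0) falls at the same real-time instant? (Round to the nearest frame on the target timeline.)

frame 88809

Source frame index: (0×3600 + 59×60 + 12) × 24 + 9 = 85257.
Real time: 85257 / (24) = 28419/8 s.
Target frame: (28419/8) × (25) = 710475/8 ≈ 88809.375 → 88809.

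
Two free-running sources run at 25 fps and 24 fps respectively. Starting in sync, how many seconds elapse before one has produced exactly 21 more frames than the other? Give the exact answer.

21 seconds

The gap grows by |24 − 25| = 1 frame per second.
Time for a 21-frame gap: 21 ÷ (1) = 21 s.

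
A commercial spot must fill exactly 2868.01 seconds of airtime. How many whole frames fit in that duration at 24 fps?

68832 frames

Frames = 2868.01 × 24 = 1720806/25 ≈ 68832.2400.
Complete frames: 68832.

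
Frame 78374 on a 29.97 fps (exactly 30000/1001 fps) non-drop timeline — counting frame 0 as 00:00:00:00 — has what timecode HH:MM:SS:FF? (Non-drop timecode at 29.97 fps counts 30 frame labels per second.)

00:43:32:14

78374 ÷ 30 = 2612 full seconds, remainder 14 frames.
2612 s = 0 h 43 min 32 s.
Timecode: 00:43:32:14.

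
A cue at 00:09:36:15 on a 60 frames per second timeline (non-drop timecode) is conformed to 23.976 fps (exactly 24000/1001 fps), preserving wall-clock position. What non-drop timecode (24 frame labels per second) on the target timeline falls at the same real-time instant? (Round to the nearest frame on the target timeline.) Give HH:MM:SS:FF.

Source frame index: (0×3600 + 9×60 + 36) × 60 + 15 = 34575.
Real time: 34575 / (60) = 2305/4 s.
Target frame: (2305/4) × (24000/1001) = 13830000/1001 ≈ 13816.184 → 13816.
At 24 labels/s: frame 13816 → 00:09:35:16.

00:09:35:16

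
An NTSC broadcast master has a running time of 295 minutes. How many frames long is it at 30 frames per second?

531000 frames

295 min = 17700 s.
Frames = 17700 × 30 = 531000.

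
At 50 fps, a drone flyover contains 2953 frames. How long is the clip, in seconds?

Running time = 2953 / (50) = 59.06 s.

59.06 seconds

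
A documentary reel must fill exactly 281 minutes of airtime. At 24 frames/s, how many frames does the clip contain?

404640 frames

281 min = 16860 s.
Frames = 16860 × 24 = 404640.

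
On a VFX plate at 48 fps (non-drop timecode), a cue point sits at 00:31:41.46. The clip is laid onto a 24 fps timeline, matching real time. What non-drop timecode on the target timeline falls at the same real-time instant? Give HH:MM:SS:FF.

Source frame index: (0×3600 + 31×60 + 41) × 48 + 46 = 91294.
Real time: 91294 / (48) = 45647/24 s.
Target frame: (45647/24) × (24) = 45647.
At 24 labels/s: frame 45647 → 00:31:41:23.

00:31:41:23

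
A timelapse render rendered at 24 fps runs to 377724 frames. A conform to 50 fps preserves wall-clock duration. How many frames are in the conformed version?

786925 frames

Target frames = source frames × (target rate / source rate) = 377724 × (50)/(24) = 377724 × 25/12 = 786925.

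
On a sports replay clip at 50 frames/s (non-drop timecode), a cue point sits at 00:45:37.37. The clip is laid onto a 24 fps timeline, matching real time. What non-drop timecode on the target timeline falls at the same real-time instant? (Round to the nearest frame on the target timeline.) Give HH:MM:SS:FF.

00:45:37:18

Source frame index: (0×3600 + 45×60 + 37) × 50 + 37 = 136887.
Real time: 136887 / (50) = 136887/50 s.
Target frame: (136887/50) × (24) = 1642644/25 ≈ 65705.760 → 65706.
At 24 labels/s: frame 65706 → 00:45:37:18.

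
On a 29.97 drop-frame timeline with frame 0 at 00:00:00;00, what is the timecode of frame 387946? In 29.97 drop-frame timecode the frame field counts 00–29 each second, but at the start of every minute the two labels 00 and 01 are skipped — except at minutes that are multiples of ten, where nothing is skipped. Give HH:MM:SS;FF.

03:35:44;14

Ten DF minutes hold 17982 frames, so frame 387946 lies in block 21 (frames 377622–395603) with 10324 frames into that block.
The block's first minute is 1800 frames and the rest 1798 each; 10324 frames reaches minute 5, so 21 × 18 + 5 × 2 = 388 labels have been skipped so far.
Adding those back, label number 387946 + 388 = 388334 at 30 labels/s is 12944 s + 14 f = 3 h 35 min 44 s frame 14, i.e. 03:35:44;14.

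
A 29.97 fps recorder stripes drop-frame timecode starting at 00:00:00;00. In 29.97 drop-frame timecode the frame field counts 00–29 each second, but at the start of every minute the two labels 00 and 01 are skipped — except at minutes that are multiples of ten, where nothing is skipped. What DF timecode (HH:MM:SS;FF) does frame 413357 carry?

Ten DF minutes hold 17982 frames, so frame 413357 lies in block 22 (frames 395604–413585) with 17753 frames into that block.
The block's first minute is 1800 frames and the rest 1798 each; 17753 frames reaches minute 9, so 22 × 18 + 9 × 2 = 414 labels have been skipped so far.
Adding those back, label number 413357 + 414 = 413771 at 30 labels/s is 13792 s + 11 f = 3 h 49 min 52 s frame 11, i.e. 03:49:52;11.

03:49:52;11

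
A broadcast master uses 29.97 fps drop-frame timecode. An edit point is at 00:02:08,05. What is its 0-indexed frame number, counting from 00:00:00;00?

Complete 10-minute blocks: 0, each 17982 frames → 0.
Remaining 2 whole minutes in the current block: 1800 + 1 × 1798 = 3598 frames.
Within the current minute: 8 × 30 + 5 − 2 = 243 (labels ;00/;01 skipped at this minute). Total = 0 + 3598 + 243 = 3841.

3841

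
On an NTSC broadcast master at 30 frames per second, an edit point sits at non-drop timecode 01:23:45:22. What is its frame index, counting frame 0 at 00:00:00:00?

frame 150772

Total seconds to the label: (1 × 3600 + 23 × 60 + 45) = 5025.
Frame index = 5025 × 30 + 22 = 150772.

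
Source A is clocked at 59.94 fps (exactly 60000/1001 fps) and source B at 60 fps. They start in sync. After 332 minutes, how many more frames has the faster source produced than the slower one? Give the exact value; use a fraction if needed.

332 min = 19920 s.
A emits 60000/1001 × 19920 = 1195200000/1001 frames; B emits 60 × 19920 = 1195200.
Difference = 1195200/1001 frames (≈ 1194.0060); B is ahead of A.

1195200/1001 frames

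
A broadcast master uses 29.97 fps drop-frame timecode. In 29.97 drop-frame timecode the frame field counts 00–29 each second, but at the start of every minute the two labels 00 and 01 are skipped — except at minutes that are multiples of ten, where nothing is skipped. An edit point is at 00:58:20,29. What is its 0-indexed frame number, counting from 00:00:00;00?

104923

As if non-drop at 30 labels/s: (0 × 3600 + 58 × 60 + 20) × 30 + 29 = 105029.
Minute boundaries passed: 58; those not divisible by 10: 58 − 5 = 53; dropped labels = 2 × 53 = 106.
Actual frame index = 105029 − 106 = 104923.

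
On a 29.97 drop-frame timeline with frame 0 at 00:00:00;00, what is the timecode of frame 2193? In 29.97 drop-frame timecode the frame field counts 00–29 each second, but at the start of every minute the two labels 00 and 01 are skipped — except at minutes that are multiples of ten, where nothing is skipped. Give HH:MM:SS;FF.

00:01:13;05

Each 10-minute DF block holds 10 × 60 × 30 − 9 × 2 = 17982 frames. 2193 ÷ 17982 → 0 full blocks, remainder 2193.
Within the partial block the first minute is 1800 frames and each further minute 1798, so 1 further minute boundary passed. Total skipped labels = 18 × 0 + 2 × 1 = 2.
Non-drop label index = 2193 + 2 = 2195; at 30 labels/s that is 00:01:13:05, i.e. DF 00:01:13;05.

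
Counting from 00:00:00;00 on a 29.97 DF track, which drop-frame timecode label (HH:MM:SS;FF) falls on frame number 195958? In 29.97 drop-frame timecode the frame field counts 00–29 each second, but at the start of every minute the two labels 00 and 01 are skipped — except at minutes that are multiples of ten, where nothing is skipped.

Each 10-minute DF block holds 10 × 60 × 30 − 9 × 2 = 17982 frames. 195958 ÷ 17982 → 10 full blocks, remainder 16138.
Within the partial block the first minute is 1800 frames and each further minute 1798, so 8 further minute boundaries passed. Total skipped labels = 18 × 10 + 2 × 8 = 196.
Non-drop label index = 195958 + 196 = 196154; at 30 labels/s that is 01:48:58:14, i.e. DF 01:48:58;14.

01:48:58;14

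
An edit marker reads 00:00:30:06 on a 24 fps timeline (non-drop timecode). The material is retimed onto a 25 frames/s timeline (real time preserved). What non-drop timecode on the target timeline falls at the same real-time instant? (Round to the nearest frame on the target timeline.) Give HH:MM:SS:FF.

Source frame index: (0×3600 + 0×60 + 30) × 24 + 6 = 726.
Real time: 726 / (24) = 121/4 s.
Target frame: (121/4) × (25) = 3025/4 ≈ 756.250 → 756.
At 25 labels/s: frame 756 → 00:00:30:06.

00:00:30:06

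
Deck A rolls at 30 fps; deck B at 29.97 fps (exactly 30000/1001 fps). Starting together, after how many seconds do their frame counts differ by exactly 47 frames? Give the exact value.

The gap grows by |30000/1001 − 30| = 30/1001 frames per second.
Time for a 47-frame gap: 47 ÷ (30/1001) = 47047/30 s.

47047/30 seconds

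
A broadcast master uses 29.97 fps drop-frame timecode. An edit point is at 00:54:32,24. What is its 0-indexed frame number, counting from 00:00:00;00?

Complete 10-minute blocks: 5, each 17982 frames → 89910.
Remaining 4 whole minutes in the current block: 1800 + 3 × 1798 = 7194 frames.
Within the current minute: 32 × 30 + 24 − 2 = 982 (labels ;00/;01 skipped at this minute). Total = 89910 + 7194 + 982 = 98086.

98086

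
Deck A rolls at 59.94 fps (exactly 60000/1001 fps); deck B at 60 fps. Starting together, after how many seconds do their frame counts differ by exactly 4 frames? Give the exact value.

1001/15 seconds

The gap grows by |60 − 60000/1001| = 60/1001 frames per second.
Time for a 4-frame gap: 4 ÷ (60/1001) = 1001/15 s.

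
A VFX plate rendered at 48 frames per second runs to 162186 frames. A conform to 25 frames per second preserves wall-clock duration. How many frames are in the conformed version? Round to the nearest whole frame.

Frames at target rate = 162186 × (25) / (48) = 675775/8 ≈ 84471.875.
Nearest whole frame: 84472.

84472 frames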